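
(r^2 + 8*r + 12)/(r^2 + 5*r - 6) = (r + 2)/(r - 1)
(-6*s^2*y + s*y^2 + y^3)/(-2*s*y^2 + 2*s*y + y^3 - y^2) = (3*s + y)/(y - 1)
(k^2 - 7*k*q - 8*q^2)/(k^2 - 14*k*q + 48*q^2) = (-k - q)/(-k + 6*q)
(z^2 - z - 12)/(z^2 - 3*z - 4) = (z + 3)/(z + 1)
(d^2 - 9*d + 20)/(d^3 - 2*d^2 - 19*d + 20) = (d - 4)/(d^2 + 3*d - 4)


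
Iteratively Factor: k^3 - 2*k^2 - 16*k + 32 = (k + 4)*(k^2 - 6*k + 8) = (k - 4)*(k + 4)*(k - 2)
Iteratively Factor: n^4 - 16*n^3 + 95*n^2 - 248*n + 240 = (n - 4)*(n^3 - 12*n^2 + 47*n - 60) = (n - 4)^2*(n^2 - 8*n + 15) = (n - 5)*(n - 4)^2*(n - 3)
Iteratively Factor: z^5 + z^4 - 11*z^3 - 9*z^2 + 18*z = (z - 3)*(z^4 + 4*z^3 + z^2 - 6*z) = z*(z - 3)*(z^3 + 4*z^2 + z - 6) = z*(z - 3)*(z + 2)*(z^2 + 2*z - 3) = z*(z - 3)*(z + 2)*(z + 3)*(z - 1)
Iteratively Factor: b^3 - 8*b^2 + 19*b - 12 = (b - 3)*(b^2 - 5*b + 4) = (b - 3)*(b - 1)*(b - 4)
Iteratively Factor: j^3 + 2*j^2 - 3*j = (j - 1)*(j^2 + 3*j) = j*(j - 1)*(j + 3)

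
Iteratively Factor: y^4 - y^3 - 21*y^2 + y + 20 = (y - 5)*(y^3 + 4*y^2 - y - 4) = (y - 5)*(y + 1)*(y^2 + 3*y - 4) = (y - 5)*(y + 1)*(y + 4)*(y - 1)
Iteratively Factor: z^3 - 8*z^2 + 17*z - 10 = (z - 5)*(z^2 - 3*z + 2) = (z - 5)*(z - 2)*(z - 1)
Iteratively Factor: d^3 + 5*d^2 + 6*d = (d + 3)*(d^2 + 2*d) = d*(d + 3)*(d + 2)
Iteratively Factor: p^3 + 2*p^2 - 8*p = (p - 2)*(p^2 + 4*p) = p*(p - 2)*(p + 4)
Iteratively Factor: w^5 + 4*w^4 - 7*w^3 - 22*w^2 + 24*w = (w + 4)*(w^4 - 7*w^2 + 6*w) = (w - 1)*(w + 4)*(w^3 + w^2 - 6*w) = (w - 2)*(w - 1)*(w + 4)*(w^2 + 3*w) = w*(w - 2)*(w - 1)*(w + 4)*(w + 3)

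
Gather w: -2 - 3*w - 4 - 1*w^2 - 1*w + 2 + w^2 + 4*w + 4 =0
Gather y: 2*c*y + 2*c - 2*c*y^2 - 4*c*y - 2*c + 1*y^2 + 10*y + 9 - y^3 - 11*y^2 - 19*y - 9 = -y^3 + y^2*(-2*c - 10) + y*(-2*c - 9)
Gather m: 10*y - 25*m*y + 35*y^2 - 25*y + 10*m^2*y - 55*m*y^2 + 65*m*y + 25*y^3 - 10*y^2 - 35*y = 10*m^2*y + m*(-55*y^2 + 40*y) + 25*y^3 + 25*y^2 - 50*y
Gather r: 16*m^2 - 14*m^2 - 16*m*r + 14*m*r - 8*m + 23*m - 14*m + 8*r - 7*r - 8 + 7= 2*m^2 + m + r*(1 - 2*m) - 1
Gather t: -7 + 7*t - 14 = 7*t - 21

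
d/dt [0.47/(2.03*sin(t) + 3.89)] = -0.9541*cos(t)/(2.03*sin(t) + 3.89)^2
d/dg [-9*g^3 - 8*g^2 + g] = -27*g^2 - 16*g + 1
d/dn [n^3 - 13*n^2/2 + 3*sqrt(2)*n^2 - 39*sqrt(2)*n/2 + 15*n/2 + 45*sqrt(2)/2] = 3*n^2 - 13*n + 6*sqrt(2)*n - 39*sqrt(2)/2 + 15/2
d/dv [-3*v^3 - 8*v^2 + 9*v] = -9*v^2 - 16*v + 9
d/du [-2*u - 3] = -2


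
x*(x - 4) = x^2 - 4*x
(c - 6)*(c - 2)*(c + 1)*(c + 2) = c^4 - 5*c^3 - 10*c^2 + 20*c + 24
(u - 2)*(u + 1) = u^2 - u - 2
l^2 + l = l*(l + 1)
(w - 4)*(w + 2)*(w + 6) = w^3 + 4*w^2 - 20*w - 48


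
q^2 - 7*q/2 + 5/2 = (q - 5/2)*(q - 1)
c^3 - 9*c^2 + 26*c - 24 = (c - 4)*(c - 3)*(c - 2)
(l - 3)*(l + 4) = l^2 + l - 12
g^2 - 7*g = g*(g - 7)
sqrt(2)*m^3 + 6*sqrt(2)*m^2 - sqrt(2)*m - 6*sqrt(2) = (m - 1)*(m + 6)*(sqrt(2)*m + sqrt(2))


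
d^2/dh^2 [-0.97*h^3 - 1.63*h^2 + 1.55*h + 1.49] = -5.82*h - 3.26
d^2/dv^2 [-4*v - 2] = 0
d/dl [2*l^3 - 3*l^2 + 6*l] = 6*l^2 - 6*l + 6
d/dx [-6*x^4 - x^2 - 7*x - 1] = -24*x^3 - 2*x - 7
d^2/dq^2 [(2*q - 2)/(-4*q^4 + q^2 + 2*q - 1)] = 4*(-4*(q - 1)*(-8*q^3 + q + 1)^2 + (16*q^3 - 2*q + (q - 1)*(24*q^2 - 1) - 2)*(4*q^4 - q^2 - 2*q + 1))/(4*q^4 - q^2 - 2*q + 1)^3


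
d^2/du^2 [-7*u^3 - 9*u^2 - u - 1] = -42*u - 18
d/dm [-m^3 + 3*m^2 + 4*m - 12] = -3*m^2 + 6*m + 4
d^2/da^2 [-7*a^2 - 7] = -14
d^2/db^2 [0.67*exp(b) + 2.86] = 0.67*exp(b)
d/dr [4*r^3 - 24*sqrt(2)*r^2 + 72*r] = 12*r^2 - 48*sqrt(2)*r + 72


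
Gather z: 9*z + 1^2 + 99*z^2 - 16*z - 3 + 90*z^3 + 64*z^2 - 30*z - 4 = 90*z^3 + 163*z^2 - 37*z - 6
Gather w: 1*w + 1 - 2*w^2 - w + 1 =2 - 2*w^2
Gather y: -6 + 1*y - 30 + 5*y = 6*y - 36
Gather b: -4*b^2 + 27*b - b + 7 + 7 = -4*b^2 + 26*b + 14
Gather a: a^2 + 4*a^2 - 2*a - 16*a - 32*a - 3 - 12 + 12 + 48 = 5*a^2 - 50*a + 45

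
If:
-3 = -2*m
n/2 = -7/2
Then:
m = 3/2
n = -7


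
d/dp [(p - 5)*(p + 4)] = 2*p - 1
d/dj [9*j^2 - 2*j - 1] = 18*j - 2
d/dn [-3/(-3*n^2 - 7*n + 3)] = 3*(-6*n - 7)/(3*n^2 + 7*n - 3)^2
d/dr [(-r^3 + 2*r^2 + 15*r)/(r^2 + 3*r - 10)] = (-r^4 - 6*r^3 + 21*r^2 - 40*r - 150)/(r^4 + 6*r^3 - 11*r^2 - 60*r + 100)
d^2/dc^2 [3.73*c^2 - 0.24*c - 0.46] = 7.46000000000000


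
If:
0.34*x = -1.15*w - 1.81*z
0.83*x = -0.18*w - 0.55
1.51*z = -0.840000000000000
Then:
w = 1.14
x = -0.91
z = -0.56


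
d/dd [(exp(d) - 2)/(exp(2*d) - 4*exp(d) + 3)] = (-2*(exp(d) - 2)^2 + exp(2*d) - 4*exp(d) + 3)*exp(d)/(exp(2*d) - 4*exp(d) + 3)^2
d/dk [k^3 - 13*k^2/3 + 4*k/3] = 3*k^2 - 26*k/3 + 4/3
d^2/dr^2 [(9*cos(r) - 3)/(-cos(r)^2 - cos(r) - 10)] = 6*(27*(1 - cos(2*r))^2*cos(r) - 7*(1 - cos(2*r))^2 + 1411*cos(r) + 2*cos(2*r) - 165*cos(3*r) - 6*cos(5*r) + 198)/(2*cos(r) + cos(2*r) + 21)^3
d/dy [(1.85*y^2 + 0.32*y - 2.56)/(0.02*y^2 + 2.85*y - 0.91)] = (5.2661*y^2 - 3.2646*y + 7.0048)/(0.0004*y^4 + 0.114*y^3 + 8.0861*y^2 - 5.187*y + 0.8281)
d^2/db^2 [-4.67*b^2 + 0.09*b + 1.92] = -9.34000000000000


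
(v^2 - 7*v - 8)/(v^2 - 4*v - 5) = (v - 8)/(v - 5)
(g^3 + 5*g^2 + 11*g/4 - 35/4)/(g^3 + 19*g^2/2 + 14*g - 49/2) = (g + 5/2)/(g + 7)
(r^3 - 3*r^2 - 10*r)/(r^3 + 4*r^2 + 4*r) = (r - 5)/(r + 2)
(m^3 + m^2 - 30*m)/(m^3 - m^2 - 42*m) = (m - 5)/(m - 7)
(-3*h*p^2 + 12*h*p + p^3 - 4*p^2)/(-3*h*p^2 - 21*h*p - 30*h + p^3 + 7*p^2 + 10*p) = p*(p - 4)/(p^2 + 7*p + 10)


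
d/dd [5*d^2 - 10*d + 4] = 10*d - 10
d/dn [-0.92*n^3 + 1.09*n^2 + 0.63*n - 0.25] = -2.76*n^2 + 2.18*n + 0.63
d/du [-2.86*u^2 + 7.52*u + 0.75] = 7.52 - 5.72*u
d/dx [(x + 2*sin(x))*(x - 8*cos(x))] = (x + 2*sin(x))*(8*sin(x) + 1) + (x - 8*cos(x))*(2*cos(x) + 1)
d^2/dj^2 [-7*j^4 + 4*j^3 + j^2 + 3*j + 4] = -84*j^2 + 24*j + 2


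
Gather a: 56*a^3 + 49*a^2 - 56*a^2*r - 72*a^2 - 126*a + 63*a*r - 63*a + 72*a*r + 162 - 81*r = 56*a^3 + a^2*(-56*r - 23) + a*(135*r - 189) - 81*r + 162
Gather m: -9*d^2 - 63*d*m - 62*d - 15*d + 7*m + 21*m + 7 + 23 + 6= -9*d^2 - 77*d + m*(28 - 63*d) + 36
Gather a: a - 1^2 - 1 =a - 2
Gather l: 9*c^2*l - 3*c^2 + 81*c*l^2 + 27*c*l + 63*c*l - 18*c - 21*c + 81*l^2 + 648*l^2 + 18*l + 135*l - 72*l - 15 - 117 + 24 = -3*c^2 - 39*c + l^2*(81*c + 729) + l*(9*c^2 + 90*c + 81) - 108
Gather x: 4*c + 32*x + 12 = 4*c + 32*x + 12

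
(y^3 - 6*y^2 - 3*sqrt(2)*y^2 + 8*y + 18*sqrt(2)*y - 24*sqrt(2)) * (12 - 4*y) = -4*y^4 + 12*sqrt(2)*y^3 + 36*y^3 - 108*sqrt(2)*y^2 - 104*y^2 + 96*y + 312*sqrt(2)*y - 288*sqrt(2)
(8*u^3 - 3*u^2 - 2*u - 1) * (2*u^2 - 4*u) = 16*u^5 - 38*u^4 + 8*u^3 + 6*u^2 + 4*u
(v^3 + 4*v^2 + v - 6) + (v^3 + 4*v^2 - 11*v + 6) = 2*v^3 + 8*v^2 - 10*v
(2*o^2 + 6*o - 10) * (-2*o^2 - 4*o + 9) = -4*o^4 - 20*o^3 + 14*o^2 + 94*o - 90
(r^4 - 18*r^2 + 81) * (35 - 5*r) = -5*r^5 + 35*r^4 + 90*r^3 - 630*r^2 - 405*r + 2835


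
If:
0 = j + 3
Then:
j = -3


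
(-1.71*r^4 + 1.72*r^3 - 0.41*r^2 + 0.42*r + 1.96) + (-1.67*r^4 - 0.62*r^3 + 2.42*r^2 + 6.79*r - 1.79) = -3.38*r^4 + 1.1*r^3 + 2.01*r^2 + 7.21*r + 0.17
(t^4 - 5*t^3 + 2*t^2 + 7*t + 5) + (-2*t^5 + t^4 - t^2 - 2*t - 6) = -2*t^5 + 2*t^4 - 5*t^3 + t^2 + 5*t - 1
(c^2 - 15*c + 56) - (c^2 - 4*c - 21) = 77 - 11*c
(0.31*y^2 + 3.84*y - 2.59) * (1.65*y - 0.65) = 0.5115*y^3 + 6.1345*y^2 - 6.7695*y + 1.6835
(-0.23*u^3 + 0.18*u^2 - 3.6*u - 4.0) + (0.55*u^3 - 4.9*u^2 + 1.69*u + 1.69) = 0.32*u^3 - 4.72*u^2 - 1.91*u - 2.31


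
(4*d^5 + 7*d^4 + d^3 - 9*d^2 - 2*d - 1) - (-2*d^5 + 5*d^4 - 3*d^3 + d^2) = 6*d^5 + 2*d^4 + 4*d^3 - 10*d^2 - 2*d - 1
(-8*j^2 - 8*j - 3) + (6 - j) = -8*j^2 - 9*j + 3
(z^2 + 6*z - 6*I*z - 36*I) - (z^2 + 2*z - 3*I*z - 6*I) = 4*z - 3*I*z - 30*I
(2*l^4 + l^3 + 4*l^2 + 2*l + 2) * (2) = 4*l^4 + 2*l^3 + 8*l^2 + 4*l + 4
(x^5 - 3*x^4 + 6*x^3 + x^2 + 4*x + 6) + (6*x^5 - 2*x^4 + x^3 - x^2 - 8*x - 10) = 7*x^5 - 5*x^4 + 7*x^3 - 4*x - 4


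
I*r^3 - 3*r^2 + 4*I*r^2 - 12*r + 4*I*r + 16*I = (r + 4)*(r + 4*I)*(I*r + 1)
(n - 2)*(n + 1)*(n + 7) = n^3 + 6*n^2 - 9*n - 14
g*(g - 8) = g^2 - 8*g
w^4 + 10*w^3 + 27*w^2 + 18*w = w*(w + 1)*(w + 3)*(w + 6)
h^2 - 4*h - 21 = (h - 7)*(h + 3)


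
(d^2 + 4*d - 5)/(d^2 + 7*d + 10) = (d - 1)/(d + 2)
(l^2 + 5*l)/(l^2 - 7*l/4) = 4*(l + 5)/(4*l - 7)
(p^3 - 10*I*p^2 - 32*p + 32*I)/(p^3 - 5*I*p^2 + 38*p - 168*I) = (p^2 - 6*I*p - 8)/(p^2 - I*p + 42)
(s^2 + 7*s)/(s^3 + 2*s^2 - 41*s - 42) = s/(s^2 - 5*s - 6)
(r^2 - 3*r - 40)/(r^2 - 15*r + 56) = (r + 5)/(r - 7)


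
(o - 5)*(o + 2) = o^2 - 3*o - 10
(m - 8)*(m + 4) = m^2 - 4*m - 32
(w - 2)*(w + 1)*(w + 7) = w^3 + 6*w^2 - 9*w - 14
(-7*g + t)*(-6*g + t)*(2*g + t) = 84*g^3 + 16*g^2*t - 11*g*t^2 + t^3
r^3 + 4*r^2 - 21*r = r*(r - 3)*(r + 7)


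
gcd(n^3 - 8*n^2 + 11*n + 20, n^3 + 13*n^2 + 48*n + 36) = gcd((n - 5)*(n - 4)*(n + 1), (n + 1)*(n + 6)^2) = n + 1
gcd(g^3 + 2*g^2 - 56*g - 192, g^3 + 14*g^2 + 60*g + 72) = g + 6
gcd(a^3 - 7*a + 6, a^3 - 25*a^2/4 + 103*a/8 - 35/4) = a - 2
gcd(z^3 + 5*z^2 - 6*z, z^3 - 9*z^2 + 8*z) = z^2 - z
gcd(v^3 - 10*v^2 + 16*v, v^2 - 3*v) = v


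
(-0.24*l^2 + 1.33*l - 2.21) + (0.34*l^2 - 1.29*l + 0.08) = 0.1*l^2 + 0.04*l - 2.13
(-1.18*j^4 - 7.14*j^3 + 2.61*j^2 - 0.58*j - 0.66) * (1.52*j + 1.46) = -1.7936*j^5 - 12.5756*j^4 - 6.4572*j^3 + 2.929*j^2 - 1.85*j - 0.9636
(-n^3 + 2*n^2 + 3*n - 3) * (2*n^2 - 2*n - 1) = -2*n^5 + 6*n^4 + 3*n^3 - 14*n^2 + 3*n + 3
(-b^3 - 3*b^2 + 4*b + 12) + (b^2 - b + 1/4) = -b^3 - 2*b^2 + 3*b + 49/4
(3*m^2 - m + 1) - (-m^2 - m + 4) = 4*m^2 - 3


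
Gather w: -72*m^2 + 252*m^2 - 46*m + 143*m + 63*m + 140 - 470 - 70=180*m^2 + 160*m - 400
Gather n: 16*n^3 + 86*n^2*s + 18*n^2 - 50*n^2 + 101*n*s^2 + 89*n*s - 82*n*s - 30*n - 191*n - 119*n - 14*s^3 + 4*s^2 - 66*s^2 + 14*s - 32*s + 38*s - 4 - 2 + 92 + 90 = 16*n^3 + n^2*(86*s - 32) + n*(101*s^2 + 7*s - 340) - 14*s^3 - 62*s^2 + 20*s + 176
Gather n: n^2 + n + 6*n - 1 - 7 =n^2 + 7*n - 8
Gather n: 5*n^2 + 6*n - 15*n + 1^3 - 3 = 5*n^2 - 9*n - 2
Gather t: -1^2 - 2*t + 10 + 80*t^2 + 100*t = 80*t^2 + 98*t + 9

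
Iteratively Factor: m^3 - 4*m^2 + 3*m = (m - 3)*(m^2 - m) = (m - 3)*(m - 1)*(m)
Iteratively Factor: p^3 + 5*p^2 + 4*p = (p)*(p^2 + 5*p + 4) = p*(p + 4)*(p + 1)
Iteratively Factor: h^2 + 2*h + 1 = (h + 1)*(h + 1)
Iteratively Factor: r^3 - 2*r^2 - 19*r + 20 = (r + 4)*(r^2 - 6*r + 5) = (r - 1)*(r + 4)*(r - 5)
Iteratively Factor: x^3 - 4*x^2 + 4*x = (x - 2)*(x^2 - 2*x) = (x - 2)^2*(x)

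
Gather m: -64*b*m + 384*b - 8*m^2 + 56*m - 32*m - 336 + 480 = 384*b - 8*m^2 + m*(24 - 64*b) + 144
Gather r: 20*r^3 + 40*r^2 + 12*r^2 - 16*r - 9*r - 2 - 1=20*r^3 + 52*r^2 - 25*r - 3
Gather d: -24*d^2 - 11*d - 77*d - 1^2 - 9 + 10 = -24*d^2 - 88*d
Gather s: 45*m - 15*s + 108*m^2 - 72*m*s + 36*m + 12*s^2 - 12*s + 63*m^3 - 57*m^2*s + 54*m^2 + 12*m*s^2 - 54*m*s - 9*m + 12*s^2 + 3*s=63*m^3 + 162*m^2 + 72*m + s^2*(12*m + 24) + s*(-57*m^2 - 126*m - 24)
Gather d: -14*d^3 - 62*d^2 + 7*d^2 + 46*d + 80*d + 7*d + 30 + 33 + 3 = -14*d^3 - 55*d^2 + 133*d + 66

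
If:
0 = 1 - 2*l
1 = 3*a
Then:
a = 1/3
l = 1/2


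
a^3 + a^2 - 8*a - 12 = (a - 3)*(a + 2)^2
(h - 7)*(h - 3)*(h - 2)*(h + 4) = h^4 - 8*h^3 - 7*h^2 + 122*h - 168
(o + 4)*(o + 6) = o^2 + 10*o + 24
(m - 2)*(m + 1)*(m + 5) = m^3 + 4*m^2 - 7*m - 10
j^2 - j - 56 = (j - 8)*(j + 7)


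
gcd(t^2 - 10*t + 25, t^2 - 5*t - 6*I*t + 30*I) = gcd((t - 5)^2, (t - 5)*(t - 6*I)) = t - 5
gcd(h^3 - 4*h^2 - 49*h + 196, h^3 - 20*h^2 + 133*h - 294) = h - 7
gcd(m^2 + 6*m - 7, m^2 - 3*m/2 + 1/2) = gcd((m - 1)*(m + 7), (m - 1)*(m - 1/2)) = m - 1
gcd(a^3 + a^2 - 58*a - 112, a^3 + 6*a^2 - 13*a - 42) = a^2 + 9*a + 14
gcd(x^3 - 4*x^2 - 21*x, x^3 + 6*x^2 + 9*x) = x^2 + 3*x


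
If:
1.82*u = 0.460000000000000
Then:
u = 0.25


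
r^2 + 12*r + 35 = (r + 5)*(r + 7)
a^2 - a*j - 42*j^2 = (a - 7*j)*(a + 6*j)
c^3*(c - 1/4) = c^4 - c^3/4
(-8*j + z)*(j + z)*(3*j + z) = -24*j^3 - 29*j^2*z - 4*j*z^2 + z^3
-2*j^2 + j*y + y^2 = (-j + y)*(2*j + y)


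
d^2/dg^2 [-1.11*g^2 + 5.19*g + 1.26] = -2.22000000000000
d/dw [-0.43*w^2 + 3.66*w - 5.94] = 3.66 - 0.86*w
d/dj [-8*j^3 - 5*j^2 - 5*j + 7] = -24*j^2 - 10*j - 5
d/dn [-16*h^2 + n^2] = 2*n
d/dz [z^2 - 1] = 2*z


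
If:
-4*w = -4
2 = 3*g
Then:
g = 2/3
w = 1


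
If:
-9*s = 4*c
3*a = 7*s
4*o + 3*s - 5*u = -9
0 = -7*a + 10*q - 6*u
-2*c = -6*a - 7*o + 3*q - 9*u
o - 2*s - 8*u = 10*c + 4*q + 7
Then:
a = 81662/34465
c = -157491/68930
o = -84156/34465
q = 13318/6893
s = 34998/34465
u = 15711/34465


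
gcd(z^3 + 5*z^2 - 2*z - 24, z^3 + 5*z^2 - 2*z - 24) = z^3 + 5*z^2 - 2*z - 24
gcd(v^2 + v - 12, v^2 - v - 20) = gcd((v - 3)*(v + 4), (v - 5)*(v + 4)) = v + 4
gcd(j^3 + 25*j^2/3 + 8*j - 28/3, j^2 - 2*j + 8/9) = j - 2/3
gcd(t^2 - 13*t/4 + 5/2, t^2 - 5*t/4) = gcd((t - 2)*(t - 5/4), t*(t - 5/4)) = t - 5/4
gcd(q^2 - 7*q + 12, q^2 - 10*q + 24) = q - 4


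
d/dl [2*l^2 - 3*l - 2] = 4*l - 3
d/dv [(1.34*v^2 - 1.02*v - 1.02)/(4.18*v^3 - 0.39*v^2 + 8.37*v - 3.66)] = (-5.6012*v^4 + 8.5272*v^3 + 23.6088*v^2 - 10.6044*v + 12.2706)/(17.4724*v^6 - 3.2604*v^5 + 70.1253*v^4 - 37.1262*v^3 + 72.9117*v^2 - 61.2684*v + 13.3956)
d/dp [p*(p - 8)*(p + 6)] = 3*p^2 - 4*p - 48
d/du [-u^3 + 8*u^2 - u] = -3*u^2 + 16*u - 1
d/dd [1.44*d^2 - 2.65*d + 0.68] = 2.88*d - 2.65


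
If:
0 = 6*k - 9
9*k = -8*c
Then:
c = -27/16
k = 3/2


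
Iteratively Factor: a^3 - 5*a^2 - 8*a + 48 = (a - 4)*(a^2 - a - 12) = (a - 4)^2*(a + 3)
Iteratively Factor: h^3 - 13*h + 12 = (h + 4)*(h^2 - 4*h + 3) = (h - 1)*(h + 4)*(h - 3)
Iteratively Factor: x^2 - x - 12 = (x + 3)*(x - 4)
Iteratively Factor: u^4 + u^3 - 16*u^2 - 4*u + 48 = (u + 2)*(u^3 - u^2 - 14*u + 24) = (u - 3)*(u + 2)*(u^2 + 2*u - 8) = (u - 3)*(u - 2)*(u + 2)*(u + 4)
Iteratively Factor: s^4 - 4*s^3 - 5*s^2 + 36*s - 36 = (s - 2)*(s^3 - 2*s^2 - 9*s + 18) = (s - 2)*(s + 3)*(s^2 - 5*s + 6) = (s - 3)*(s - 2)*(s + 3)*(s - 2)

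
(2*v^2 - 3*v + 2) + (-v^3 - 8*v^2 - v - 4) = -v^3 - 6*v^2 - 4*v - 2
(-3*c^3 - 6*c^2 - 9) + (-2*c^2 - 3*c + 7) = -3*c^3 - 8*c^2 - 3*c - 2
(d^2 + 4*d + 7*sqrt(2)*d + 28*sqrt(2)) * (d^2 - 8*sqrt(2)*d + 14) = d^4 - sqrt(2)*d^3 + 4*d^3 - 98*d^2 - 4*sqrt(2)*d^2 - 392*d + 98*sqrt(2)*d + 392*sqrt(2)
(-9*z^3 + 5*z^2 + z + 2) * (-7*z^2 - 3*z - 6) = 63*z^5 - 8*z^4 + 32*z^3 - 47*z^2 - 12*z - 12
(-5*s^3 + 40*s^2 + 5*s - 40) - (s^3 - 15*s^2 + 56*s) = -6*s^3 + 55*s^2 - 51*s - 40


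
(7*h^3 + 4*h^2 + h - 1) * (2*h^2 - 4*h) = 14*h^5 - 20*h^4 - 14*h^3 - 6*h^2 + 4*h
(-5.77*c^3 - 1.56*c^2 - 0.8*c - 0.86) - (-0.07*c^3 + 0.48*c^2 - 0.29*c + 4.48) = -5.7*c^3 - 2.04*c^2 - 0.51*c - 5.34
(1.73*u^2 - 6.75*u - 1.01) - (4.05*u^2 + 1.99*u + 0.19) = -2.32*u^2 - 8.74*u - 1.2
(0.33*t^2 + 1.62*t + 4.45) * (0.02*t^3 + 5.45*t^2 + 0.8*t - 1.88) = 0.0066*t^5 + 1.8309*t^4 + 9.182*t^3 + 24.9281*t^2 + 0.514400000000001*t - 8.366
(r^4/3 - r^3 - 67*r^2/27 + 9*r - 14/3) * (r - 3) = r^5/3 - 2*r^4 + 14*r^3/27 + 148*r^2/9 - 95*r/3 + 14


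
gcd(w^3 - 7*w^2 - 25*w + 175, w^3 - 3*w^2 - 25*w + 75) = w^2 - 25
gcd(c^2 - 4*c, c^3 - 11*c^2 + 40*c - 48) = c - 4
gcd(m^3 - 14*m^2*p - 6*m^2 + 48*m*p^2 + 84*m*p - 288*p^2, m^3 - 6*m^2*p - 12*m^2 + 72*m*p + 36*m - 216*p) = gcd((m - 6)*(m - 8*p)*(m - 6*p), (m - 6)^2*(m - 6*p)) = -m^2 + 6*m*p + 6*m - 36*p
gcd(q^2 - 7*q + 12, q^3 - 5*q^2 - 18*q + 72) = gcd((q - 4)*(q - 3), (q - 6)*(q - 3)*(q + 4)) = q - 3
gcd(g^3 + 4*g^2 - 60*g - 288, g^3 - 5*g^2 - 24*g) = g - 8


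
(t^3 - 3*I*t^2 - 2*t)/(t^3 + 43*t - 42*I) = t*(t - 2*I)/(t^2 + I*t + 42)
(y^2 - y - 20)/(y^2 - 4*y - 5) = (y + 4)/(y + 1)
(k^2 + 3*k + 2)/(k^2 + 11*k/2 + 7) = 2*(k + 1)/(2*k + 7)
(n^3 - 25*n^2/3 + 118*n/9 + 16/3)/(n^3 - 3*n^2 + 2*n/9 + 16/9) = (3*n^2 - 17*n - 6)/(3*n^2 - n - 2)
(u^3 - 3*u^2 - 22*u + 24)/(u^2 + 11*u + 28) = (u^2 - 7*u + 6)/(u + 7)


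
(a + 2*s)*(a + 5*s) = a^2 + 7*a*s + 10*s^2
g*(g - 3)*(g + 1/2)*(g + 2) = g^4 - g^3/2 - 13*g^2/2 - 3*g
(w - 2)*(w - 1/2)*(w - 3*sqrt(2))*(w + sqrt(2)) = w^4 - 2*sqrt(2)*w^3 - 5*w^3/2 - 5*w^2 + 5*sqrt(2)*w^2 - 2*sqrt(2)*w + 15*w - 6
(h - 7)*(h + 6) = h^2 - h - 42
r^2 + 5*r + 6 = (r + 2)*(r + 3)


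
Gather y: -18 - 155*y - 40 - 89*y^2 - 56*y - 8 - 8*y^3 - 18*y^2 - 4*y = -8*y^3 - 107*y^2 - 215*y - 66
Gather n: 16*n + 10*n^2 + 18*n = 10*n^2 + 34*n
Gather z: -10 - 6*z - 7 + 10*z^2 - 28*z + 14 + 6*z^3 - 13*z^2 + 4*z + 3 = 6*z^3 - 3*z^2 - 30*z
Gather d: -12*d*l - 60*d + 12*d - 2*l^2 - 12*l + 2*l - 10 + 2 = d*(-12*l - 48) - 2*l^2 - 10*l - 8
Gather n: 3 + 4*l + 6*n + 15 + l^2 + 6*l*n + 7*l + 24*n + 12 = l^2 + 11*l + n*(6*l + 30) + 30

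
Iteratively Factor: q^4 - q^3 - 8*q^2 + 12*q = (q + 3)*(q^3 - 4*q^2 + 4*q) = q*(q + 3)*(q^2 - 4*q + 4) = q*(q - 2)*(q + 3)*(q - 2)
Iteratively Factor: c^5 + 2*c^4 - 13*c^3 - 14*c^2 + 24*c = (c)*(c^4 + 2*c^3 - 13*c^2 - 14*c + 24) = c*(c + 2)*(c^3 - 13*c + 12) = c*(c + 2)*(c + 4)*(c^2 - 4*c + 3) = c*(c - 1)*(c + 2)*(c + 4)*(c - 3)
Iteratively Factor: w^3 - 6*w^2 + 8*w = (w)*(w^2 - 6*w + 8) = w*(w - 4)*(w - 2)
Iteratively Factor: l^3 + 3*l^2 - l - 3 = (l + 3)*(l^2 - 1) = (l + 1)*(l + 3)*(l - 1)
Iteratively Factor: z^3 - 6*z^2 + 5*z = (z - 5)*(z^2 - z) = (z - 5)*(z - 1)*(z)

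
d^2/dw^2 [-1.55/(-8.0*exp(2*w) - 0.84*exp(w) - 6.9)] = (1.55*(16.0*exp(w) + 0.84)*(32.0*exp(w) + 1.68)*exp(w) - (49.6*exp(w) + 1.302)*(8.0*exp(2*w) + 0.84*exp(w) + 6.9))*exp(w)/(8.0*exp(2*w) + 0.84*exp(w) + 6.9)^3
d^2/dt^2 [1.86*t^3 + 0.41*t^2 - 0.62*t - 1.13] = 11.16*t + 0.82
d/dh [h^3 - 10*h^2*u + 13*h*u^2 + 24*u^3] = 3*h^2 - 20*h*u + 13*u^2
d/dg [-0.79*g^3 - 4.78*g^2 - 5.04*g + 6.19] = -2.37*g^2 - 9.56*g - 5.04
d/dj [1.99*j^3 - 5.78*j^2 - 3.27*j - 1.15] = 5.97*j^2 - 11.56*j - 3.27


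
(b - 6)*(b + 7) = b^2 + b - 42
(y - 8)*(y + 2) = y^2 - 6*y - 16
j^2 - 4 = (j - 2)*(j + 2)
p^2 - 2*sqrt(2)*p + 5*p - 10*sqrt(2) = (p + 5)*(p - 2*sqrt(2))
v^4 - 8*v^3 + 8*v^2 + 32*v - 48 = (v - 6)*(v - 2)^2*(v + 2)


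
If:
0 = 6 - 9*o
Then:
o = 2/3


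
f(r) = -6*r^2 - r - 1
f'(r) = -12*r - 1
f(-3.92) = -89.28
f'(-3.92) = 46.04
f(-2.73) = -42.99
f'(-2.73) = 31.76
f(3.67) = -85.48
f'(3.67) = -45.04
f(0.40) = -2.36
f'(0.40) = -5.80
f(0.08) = -1.12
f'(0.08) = -1.96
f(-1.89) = -20.54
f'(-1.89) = 21.68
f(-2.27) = -29.65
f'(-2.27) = 26.24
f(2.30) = -35.04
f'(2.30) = -28.60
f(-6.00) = -211.00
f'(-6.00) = 71.00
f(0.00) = -1.00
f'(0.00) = -1.00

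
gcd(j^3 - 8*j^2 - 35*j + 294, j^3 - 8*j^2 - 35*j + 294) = j^3 - 8*j^2 - 35*j + 294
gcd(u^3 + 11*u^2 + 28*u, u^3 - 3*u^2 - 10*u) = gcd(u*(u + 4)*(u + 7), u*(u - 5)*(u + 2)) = u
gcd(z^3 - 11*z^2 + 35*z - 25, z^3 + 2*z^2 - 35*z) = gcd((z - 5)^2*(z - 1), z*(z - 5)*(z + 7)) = z - 5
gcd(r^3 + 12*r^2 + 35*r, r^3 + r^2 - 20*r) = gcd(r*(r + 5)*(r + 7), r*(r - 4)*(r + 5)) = r^2 + 5*r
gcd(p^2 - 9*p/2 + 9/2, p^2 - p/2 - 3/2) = p - 3/2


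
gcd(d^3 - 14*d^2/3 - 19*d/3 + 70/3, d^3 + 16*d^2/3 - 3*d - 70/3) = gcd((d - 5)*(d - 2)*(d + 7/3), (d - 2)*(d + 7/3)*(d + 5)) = d^2 + d/3 - 14/3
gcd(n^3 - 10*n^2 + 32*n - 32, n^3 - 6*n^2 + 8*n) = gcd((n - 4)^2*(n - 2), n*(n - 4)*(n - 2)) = n^2 - 6*n + 8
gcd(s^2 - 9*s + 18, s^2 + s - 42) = s - 6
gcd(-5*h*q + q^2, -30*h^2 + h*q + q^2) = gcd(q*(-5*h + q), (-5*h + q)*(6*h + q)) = -5*h + q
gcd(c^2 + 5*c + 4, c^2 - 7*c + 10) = 1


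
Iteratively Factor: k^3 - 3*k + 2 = (k - 1)*(k^2 + k - 2) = (k - 1)^2*(k + 2)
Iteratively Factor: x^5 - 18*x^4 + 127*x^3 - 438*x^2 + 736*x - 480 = (x - 4)*(x^4 - 14*x^3 + 71*x^2 - 154*x + 120) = (x - 4)*(x - 3)*(x^3 - 11*x^2 + 38*x - 40) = (x - 4)*(x - 3)*(x - 2)*(x^2 - 9*x + 20) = (x - 4)^2*(x - 3)*(x - 2)*(x - 5)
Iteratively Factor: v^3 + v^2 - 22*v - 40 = (v - 5)*(v^2 + 6*v + 8) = (v - 5)*(v + 4)*(v + 2)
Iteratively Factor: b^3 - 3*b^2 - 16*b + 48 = (b + 4)*(b^2 - 7*b + 12) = (b - 3)*(b + 4)*(b - 4)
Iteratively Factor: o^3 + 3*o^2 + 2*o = (o)*(o^2 + 3*o + 2) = o*(o + 1)*(o + 2)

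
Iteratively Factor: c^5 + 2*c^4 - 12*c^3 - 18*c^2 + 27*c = (c - 1)*(c^4 + 3*c^3 - 9*c^2 - 27*c) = (c - 1)*(c + 3)*(c^3 - 9*c) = (c - 1)*(c + 3)^2*(c^2 - 3*c) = (c - 3)*(c - 1)*(c + 3)^2*(c)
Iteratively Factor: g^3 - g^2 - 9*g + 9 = (g - 3)*(g^2 + 2*g - 3) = (g - 3)*(g + 3)*(g - 1)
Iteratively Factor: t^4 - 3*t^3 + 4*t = (t - 2)*(t^3 - t^2 - 2*t) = (t - 2)^2*(t^2 + t) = t*(t - 2)^2*(t + 1)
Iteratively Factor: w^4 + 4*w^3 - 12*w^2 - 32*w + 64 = (w - 2)*(w^3 + 6*w^2 - 32) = (w - 2)^2*(w^2 + 8*w + 16) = (w - 2)^2*(w + 4)*(w + 4)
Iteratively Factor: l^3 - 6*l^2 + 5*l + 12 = (l - 4)*(l^2 - 2*l - 3) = (l - 4)*(l + 1)*(l - 3)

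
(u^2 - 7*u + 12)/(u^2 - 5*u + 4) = (u - 3)/(u - 1)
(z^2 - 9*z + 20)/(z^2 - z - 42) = (-z^2 + 9*z - 20)/(-z^2 + z + 42)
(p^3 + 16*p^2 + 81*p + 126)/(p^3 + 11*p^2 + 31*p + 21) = (p + 6)/(p + 1)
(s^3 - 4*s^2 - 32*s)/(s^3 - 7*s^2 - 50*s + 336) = s*(s + 4)/(s^2 + s - 42)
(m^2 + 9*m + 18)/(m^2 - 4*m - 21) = (m + 6)/(m - 7)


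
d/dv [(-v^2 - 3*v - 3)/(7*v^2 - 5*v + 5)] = 2*(13*v^2 + 16*v - 15)/(49*v^4 - 70*v^3 + 95*v^2 - 50*v + 25)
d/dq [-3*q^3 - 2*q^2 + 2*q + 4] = -9*q^2 - 4*q + 2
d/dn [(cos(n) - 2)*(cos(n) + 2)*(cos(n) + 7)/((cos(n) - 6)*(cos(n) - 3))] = (-cos(n)^4 + 18*cos(n)^3 + 5*cos(n)^2 - 308*cos(n) + 324)*sin(n)/((cos(n) - 6)^2*(cos(n) - 3)^2)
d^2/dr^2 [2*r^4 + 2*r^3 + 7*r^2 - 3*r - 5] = 24*r^2 + 12*r + 14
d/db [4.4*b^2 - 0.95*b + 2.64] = 8.8*b - 0.95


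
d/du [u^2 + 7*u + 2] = 2*u + 7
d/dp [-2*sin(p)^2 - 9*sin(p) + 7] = -(4*sin(p) + 9)*cos(p)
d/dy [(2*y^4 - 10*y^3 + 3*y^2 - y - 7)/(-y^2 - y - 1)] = 2*(-2*y^5 + 2*y^4 + 6*y^3 + 13*y^2 - 10*y - 3)/(y^4 + 2*y^3 + 3*y^2 + 2*y + 1)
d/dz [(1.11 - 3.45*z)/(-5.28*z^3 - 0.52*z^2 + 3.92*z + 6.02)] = (-36.432*z^3 + 15.7884*z^2 + 1.1544*z - 25.1202)/(27.8784*z^6 + 5.4912*z^5 - 41.1248*z^4 - 67.648*z^3 + 9.1056*z^2 + 47.1968*z + 36.2404)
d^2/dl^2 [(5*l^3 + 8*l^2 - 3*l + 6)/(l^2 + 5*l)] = 4*(41*l^3 + 9*l^2 + 45*l + 75)/(l^3*(l^3 + 15*l^2 + 75*l + 125))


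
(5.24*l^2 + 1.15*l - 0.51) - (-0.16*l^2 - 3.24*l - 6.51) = 5.4*l^2 + 4.39*l + 6.0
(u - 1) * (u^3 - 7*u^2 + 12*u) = u^4 - 8*u^3 + 19*u^2 - 12*u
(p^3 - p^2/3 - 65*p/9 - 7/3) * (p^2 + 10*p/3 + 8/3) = p^5 + 3*p^4 - 17*p^3/3 - 737*p^2/27 - 730*p/27 - 56/9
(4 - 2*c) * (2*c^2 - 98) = -4*c^3 + 8*c^2 + 196*c - 392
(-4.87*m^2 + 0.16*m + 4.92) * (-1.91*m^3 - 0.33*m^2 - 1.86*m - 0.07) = 9.3017*m^5 + 1.3015*m^4 - 0.391799999999998*m^3 - 1.5803*m^2 - 9.1624*m - 0.3444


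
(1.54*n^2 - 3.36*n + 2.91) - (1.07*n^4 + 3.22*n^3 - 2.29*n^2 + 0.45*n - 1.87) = -1.07*n^4 - 3.22*n^3 + 3.83*n^2 - 3.81*n + 4.78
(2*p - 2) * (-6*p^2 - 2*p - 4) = -12*p^3 + 8*p^2 - 4*p + 8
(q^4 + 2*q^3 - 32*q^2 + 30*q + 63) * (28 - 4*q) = -4*q^5 + 20*q^4 + 184*q^3 - 1016*q^2 + 588*q + 1764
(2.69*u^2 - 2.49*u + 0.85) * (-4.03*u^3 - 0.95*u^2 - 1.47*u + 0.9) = -10.8407*u^5 + 7.4792*u^4 - 5.0143*u^3 + 5.2738*u^2 - 3.4905*u + 0.765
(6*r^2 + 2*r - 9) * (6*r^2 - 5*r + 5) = 36*r^4 - 18*r^3 - 34*r^2 + 55*r - 45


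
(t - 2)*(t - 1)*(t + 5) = t^3 + 2*t^2 - 13*t + 10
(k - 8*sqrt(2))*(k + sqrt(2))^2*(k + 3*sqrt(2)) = k^4 - 3*sqrt(2)*k^3 - 66*k^2 - 106*sqrt(2)*k - 96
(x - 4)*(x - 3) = x^2 - 7*x + 12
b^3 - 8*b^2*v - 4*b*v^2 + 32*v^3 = (b - 8*v)*(b - 2*v)*(b + 2*v)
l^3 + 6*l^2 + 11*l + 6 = (l + 1)*(l + 2)*(l + 3)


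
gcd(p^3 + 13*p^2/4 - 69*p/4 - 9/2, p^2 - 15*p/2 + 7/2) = 1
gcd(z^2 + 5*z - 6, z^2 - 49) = 1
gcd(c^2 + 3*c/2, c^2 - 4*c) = c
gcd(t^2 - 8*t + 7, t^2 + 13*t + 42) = 1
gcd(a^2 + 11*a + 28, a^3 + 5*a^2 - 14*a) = a + 7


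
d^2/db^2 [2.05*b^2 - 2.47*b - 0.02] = 4.10000000000000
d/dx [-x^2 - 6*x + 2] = -2*x - 6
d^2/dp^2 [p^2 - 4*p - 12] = 2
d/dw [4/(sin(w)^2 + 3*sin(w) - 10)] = -4*(2*sin(w) + 3)*cos(w)/(sin(w)^2 + 3*sin(w) - 10)^2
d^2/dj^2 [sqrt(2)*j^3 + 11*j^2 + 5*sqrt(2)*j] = 6*sqrt(2)*j + 22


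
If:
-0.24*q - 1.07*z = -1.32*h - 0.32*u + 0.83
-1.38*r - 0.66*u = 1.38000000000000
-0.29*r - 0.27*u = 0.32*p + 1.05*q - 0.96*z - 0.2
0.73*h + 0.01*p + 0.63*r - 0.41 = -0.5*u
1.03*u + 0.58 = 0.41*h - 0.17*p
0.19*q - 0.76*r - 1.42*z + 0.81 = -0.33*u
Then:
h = 1.52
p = 3.50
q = 0.27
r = -0.74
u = -0.53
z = 0.88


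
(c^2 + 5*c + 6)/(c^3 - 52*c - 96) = (c + 3)/(c^2 - 2*c - 48)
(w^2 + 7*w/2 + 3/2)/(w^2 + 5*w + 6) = (w + 1/2)/(w + 2)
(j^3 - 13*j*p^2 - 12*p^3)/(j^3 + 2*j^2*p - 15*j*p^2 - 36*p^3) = (j + p)/(j + 3*p)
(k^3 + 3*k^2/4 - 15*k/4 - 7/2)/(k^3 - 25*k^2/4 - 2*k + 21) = (k + 1)/(k - 6)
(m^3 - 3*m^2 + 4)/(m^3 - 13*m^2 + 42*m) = (m^3 - 3*m^2 + 4)/(m*(m^2 - 13*m + 42))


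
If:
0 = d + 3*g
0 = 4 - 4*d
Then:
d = 1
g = -1/3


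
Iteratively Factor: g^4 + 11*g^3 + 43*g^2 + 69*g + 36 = (g + 3)*(g^3 + 8*g^2 + 19*g + 12) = (g + 3)*(g + 4)*(g^2 + 4*g + 3) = (g + 1)*(g + 3)*(g + 4)*(g + 3)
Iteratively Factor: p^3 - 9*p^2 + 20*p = (p)*(p^2 - 9*p + 20) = p*(p - 4)*(p - 5)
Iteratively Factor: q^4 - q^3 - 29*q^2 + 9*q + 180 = (q - 3)*(q^3 + 2*q^2 - 23*q - 60) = (q - 3)*(q + 4)*(q^2 - 2*q - 15) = (q - 3)*(q + 3)*(q + 4)*(q - 5)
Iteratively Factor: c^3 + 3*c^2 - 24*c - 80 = (c + 4)*(c^2 - c - 20) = (c + 4)^2*(c - 5)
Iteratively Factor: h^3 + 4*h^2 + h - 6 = (h + 3)*(h^2 + h - 2) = (h + 2)*(h + 3)*(h - 1)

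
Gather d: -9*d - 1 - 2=-9*d - 3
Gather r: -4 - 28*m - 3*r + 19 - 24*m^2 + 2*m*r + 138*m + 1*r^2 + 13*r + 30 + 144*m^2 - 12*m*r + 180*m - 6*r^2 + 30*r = 120*m^2 + 290*m - 5*r^2 + r*(40 - 10*m) + 45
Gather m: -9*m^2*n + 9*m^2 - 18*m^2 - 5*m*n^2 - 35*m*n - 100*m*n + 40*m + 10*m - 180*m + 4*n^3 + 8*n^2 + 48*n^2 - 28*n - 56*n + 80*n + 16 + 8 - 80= m^2*(-9*n - 9) + m*(-5*n^2 - 135*n - 130) + 4*n^3 + 56*n^2 - 4*n - 56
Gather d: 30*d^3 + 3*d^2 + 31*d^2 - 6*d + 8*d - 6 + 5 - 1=30*d^3 + 34*d^2 + 2*d - 2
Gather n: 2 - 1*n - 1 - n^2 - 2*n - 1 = -n^2 - 3*n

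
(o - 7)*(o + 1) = o^2 - 6*o - 7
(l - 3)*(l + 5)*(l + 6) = l^3 + 8*l^2 - 3*l - 90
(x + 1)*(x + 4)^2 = x^3 + 9*x^2 + 24*x + 16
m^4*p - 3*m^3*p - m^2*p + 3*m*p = m*(m - 3)*(m - 1)*(m*p + p)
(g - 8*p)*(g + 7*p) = g^2 - g*p - 56*p^2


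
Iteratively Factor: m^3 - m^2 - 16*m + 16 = (m - 4)*(m^2 + 3*m - 4) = (m - 4)*(m - 1)*(m + 4)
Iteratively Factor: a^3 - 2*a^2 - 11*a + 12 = (a - 4)*(a^2 + 2*a - 3) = (a - 4)*(a - 1)*(a + 3)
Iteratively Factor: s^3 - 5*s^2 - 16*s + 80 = (s - 5)*(s^2 - 16) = (s - 5)*(s + 4)*(s - 4)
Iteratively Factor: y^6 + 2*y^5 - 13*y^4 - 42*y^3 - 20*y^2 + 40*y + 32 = (y + 2)*(y^5 - 13*y^3 - 16*y^2 + 12*y + 16) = (y - 4)*(y + 2)*(y^4 + 4*y^3 + 3*y^2 - 4*y - 4) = (y - 4)*(y - 1)*(y + 2)*(y^3 + 5*y^2 + 8*y + 4) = (y - 4)*(y - 1)*(y + 2)^2*(y^2 + 3*y + 2) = (y - 4)*(y - 1)*(y + 2)^3*(y + 1)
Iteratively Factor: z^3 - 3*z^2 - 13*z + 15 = (z + 3)*(z^2 - 6*z + 5) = (z - 1)*(z + 3)*(z - 5)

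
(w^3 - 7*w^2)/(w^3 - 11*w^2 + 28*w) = w/(w - 4)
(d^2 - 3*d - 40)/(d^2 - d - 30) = (d - 8)/(d - 6)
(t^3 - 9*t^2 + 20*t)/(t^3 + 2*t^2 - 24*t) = (t - 5)/(t + 6)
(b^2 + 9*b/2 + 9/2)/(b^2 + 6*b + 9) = (b + 3/2)/(b + 3)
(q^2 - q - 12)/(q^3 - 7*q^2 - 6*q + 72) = 1/(q - 6)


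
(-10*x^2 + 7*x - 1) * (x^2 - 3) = -10*x^4 + 7*x^3 + 29*x^2 - 21*x + 3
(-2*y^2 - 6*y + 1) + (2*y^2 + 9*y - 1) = 3*y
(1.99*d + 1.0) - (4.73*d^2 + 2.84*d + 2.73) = -4.73*d^2 - 0.85*d - 1.73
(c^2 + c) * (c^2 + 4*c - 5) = c^4 + 5*c^3 - c^2 - 5*c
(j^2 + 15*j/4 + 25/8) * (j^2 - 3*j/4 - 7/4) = j^4 + 3*j^3 - 23*j^2/16 - 285*j/32 - 175/32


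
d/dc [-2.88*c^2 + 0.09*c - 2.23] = 0.09 - 5.76*c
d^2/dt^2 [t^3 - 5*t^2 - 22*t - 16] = 6*t - 10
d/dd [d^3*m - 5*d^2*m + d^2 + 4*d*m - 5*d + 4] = 3*d^2*m - 10*d*m + 2*d + 4*m - 5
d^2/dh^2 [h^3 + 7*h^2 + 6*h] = 6*h + 14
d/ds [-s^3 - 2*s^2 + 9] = s*(-3*s - 4)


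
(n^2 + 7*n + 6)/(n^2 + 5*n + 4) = (n + 6)/(n + 4)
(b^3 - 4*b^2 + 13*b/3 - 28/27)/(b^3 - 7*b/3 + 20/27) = (3*b - 7)/(3*b + 5)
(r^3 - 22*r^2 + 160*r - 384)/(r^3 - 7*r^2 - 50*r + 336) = (r - 8)/(r + 7)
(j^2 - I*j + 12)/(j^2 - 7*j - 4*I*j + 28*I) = (j + 3*I)/(j - 7)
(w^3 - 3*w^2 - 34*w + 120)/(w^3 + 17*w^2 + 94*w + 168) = (w^2 - 9*w + 20)/(w^2 + 11*w + 28)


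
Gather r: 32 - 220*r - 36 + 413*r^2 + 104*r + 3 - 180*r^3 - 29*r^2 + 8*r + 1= -180*r^3 + 384*r^2 - 108*r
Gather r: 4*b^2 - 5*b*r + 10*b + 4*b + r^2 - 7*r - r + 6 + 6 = 4*b^2 + 14*b + r^2 + r*(-5*b - 8) + 12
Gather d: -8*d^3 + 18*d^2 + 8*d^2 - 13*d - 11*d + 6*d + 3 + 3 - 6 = -8*d^3 + 26*d^2 - 18*d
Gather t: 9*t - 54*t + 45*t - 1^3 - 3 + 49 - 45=0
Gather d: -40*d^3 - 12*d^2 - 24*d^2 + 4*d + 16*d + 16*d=-40*d^3 - 36*d^2 + 36*d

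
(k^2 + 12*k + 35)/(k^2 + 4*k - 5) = (k + 7)/(k - 1)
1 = 1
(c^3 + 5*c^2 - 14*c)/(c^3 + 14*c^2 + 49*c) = (c - 2)/(c + 7)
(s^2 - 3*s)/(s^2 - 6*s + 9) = s/(s - 3)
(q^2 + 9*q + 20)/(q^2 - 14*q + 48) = (q^2 + 9*q + 20)/(q^2 - 14*q + 48)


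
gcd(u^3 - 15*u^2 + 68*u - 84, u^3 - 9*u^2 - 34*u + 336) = u - 7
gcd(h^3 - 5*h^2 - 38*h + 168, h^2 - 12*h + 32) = h - 4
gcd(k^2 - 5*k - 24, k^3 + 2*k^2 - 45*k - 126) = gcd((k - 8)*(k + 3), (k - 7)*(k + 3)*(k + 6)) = k + 3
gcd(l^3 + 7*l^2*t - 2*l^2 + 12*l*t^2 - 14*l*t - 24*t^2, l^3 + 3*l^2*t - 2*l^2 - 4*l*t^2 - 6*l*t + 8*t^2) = l^2 + 4*l*t - 2*l - 8*t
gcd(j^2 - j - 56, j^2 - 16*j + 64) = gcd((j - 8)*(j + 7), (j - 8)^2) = j - 8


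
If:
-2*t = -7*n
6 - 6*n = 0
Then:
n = 1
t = 7/2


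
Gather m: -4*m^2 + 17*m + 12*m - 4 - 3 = -4*m^2 + 29*m - 7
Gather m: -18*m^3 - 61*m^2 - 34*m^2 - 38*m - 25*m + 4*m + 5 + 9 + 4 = -18*m^3 - 95*m^2 - 59*m + 18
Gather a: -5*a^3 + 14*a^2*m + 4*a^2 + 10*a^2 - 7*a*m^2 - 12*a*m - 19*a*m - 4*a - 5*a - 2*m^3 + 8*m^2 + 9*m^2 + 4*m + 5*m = -5*a^3 + a^2*(14*m + 14) + a*(-7*m^2 - 31*m - 9) - 2*m^3 + 17*m^2 + 9*m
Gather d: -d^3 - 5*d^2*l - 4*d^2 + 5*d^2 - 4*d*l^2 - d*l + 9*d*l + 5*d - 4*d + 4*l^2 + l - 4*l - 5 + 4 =-d^3 + d^2*(1 - 5*l) + d*(-4*l^2 + 8*l + 1) + 4*l^2 - 3*l - 1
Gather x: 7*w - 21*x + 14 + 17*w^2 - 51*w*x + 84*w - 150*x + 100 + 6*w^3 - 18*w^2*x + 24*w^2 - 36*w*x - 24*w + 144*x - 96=6*w^3 + 41*w^2 + 67*w + x*(-18*w^2 - 87*w - 27) + 18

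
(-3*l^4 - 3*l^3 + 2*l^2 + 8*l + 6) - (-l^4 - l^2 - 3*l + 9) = -2*l^4 - 3*l^3 + 3*l^2 + 11*l - 3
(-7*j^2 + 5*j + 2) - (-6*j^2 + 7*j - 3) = -j^2 - 2*j + 5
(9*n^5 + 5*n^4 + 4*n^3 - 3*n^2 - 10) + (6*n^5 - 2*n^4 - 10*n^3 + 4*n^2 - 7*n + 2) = 15*n^5 + 3*n^4 - 6*n^3 + n^2 - 7*n - 8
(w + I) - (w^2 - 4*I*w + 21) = -w^2 + w + 4*I*w - 21 + I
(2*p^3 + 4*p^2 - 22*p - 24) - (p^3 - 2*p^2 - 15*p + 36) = p^3 + 6*p^2 - 7*p - 60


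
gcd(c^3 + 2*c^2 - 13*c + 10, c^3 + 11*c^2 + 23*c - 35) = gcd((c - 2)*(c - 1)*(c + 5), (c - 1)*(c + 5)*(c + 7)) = c^2 + 4*c - 5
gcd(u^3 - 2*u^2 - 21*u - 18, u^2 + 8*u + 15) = u + 3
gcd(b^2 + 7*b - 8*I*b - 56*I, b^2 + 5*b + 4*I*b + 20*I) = 1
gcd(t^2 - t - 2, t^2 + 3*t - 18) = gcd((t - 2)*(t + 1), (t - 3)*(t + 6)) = 1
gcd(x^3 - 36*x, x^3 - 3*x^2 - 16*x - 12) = x - 6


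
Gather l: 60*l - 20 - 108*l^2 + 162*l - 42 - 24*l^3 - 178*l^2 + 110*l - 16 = -24*l^3 - 286*l^2 + 332*l - 78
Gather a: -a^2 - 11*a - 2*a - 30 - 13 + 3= -a^2 - 13*a - 40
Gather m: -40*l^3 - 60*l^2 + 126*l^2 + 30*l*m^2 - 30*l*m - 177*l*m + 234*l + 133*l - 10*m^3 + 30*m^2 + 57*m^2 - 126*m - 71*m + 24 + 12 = -40*l^3 + 66*l^2 + 367*l - 10*m^3 + m^2*(30*l + 87) + m*(-207*l - 197) + 36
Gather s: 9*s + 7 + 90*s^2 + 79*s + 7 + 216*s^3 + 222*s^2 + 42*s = 216*s^3 + 312*s^2 + 130*s + 14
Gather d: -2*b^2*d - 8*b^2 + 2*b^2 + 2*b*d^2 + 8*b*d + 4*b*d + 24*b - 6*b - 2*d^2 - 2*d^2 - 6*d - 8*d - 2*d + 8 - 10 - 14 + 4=-6*b^2 + 18*b + d^2*(2*b - 4) + d*(-2*b^2 + 12*b - 16) - 12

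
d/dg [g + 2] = 1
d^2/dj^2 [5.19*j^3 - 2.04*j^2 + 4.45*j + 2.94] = 31.14*j - 4.08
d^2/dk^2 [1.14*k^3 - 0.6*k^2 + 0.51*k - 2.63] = 6.84*k - 1.2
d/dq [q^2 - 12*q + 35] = 2*q - 12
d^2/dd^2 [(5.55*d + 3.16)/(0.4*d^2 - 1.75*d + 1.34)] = ((16.897 - 13.32*d)*(0.4*d^2 - 1.75*d + 1.34) + (0.8*d - 1.75)*(1.6*d - 3.5)*(5.55*d + 3.16))/(0.4*d^2 - 1.75*d + 1.34)^3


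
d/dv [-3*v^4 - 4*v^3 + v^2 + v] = -12*v^3 - 12*v^2 + 2*v + 1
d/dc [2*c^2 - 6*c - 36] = 4*c - 6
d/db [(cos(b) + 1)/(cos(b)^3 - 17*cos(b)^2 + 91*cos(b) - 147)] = 2*(cos(b)^2 - 17)*sin(b)/((cos(b) - 7)^3*(cos(b) - 3)^2)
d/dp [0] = 0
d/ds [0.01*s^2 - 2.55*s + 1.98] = 0.02*s - 2.55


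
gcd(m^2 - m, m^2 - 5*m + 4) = m - 1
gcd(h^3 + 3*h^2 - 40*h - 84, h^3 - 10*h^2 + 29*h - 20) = 1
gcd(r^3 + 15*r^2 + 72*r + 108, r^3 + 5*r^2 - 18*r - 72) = r^2 + 9*r + 18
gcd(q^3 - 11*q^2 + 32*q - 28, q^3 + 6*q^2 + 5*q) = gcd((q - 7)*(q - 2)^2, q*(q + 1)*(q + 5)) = 1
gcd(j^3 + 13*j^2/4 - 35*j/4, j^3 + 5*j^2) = j^2 + 5*j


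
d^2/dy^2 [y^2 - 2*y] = 2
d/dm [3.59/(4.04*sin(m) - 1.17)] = -14.5036*cos(m)/(4.04*sin(m) - 1.17)^2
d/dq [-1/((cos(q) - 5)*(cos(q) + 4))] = (sin(q) - sin(2*q))/((cos(q) - 5)^2*(cos(q) + 4)^2)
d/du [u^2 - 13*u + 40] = 2*u - 13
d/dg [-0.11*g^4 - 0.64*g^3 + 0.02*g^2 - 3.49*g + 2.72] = -0.44*g^3 - 1.92*g^2 + 0.04*g - 3.49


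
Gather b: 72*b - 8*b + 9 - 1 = 64*b + 8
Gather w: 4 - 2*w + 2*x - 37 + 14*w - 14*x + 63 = 12*w - 12*x + 30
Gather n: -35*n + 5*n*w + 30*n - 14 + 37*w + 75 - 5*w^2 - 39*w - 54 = n*(5*w - 5) - 5*w^2 - 2*w + 7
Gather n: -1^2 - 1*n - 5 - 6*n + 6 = -7*n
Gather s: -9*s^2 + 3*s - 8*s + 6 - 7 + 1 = -9*s^2 - 5*s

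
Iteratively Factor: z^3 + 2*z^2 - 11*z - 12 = (z + 1)*(z^2 + z - 12) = (z - 3)*(z + 1)*(z + 4)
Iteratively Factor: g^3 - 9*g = (g - 3)*(g^2 + 3*g) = g*(g - 3)*(g + 3)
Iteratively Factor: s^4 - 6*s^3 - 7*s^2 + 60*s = (s - 5)*(s^3 - s^2 - 12*s) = (s - 5)*(s + 3)*(s^2 - 4*s) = s*(s - 5)*(s + 3)*(s - 4)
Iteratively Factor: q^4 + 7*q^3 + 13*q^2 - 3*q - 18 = (q + 2)*(q^3 + 5*q^2 + 3*q - 9) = (q + 2)*(q + 3)*(q^2 + 2*q - 3) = (q + 2)*(q + 3)^2*(q - 1)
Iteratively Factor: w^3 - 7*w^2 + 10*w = (w - 5)*(w^2 - 2*w) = (w - 5)*(w - 2)*(w)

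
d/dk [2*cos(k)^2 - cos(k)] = (1 - 4*cos(k))*sin(k)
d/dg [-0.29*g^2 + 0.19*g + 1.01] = 0.19 - 0.58*g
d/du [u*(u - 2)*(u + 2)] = 3*u^2 - 4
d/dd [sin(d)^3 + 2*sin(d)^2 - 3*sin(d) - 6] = 4*sin(d)*cos(d) - 3*cos(d)^3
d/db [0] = 0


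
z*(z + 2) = z^2 + 2*z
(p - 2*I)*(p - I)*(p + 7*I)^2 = p^4 + 11*I*p^3 - 9*p^2 + 119*I*p + 98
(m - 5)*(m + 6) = m^2 + m - 30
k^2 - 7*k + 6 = (k - 6)*(k - 1)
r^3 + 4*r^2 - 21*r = r*(r - 3)*(r + 7)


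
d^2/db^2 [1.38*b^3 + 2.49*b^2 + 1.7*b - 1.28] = 8.28*b + 4.98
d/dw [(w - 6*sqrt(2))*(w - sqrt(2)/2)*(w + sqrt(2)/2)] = 3*w^2 - 12*sqrt(2)*w - 1/2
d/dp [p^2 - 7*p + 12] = 2*p - 7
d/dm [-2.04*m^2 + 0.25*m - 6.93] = 0.25 - 4.08*m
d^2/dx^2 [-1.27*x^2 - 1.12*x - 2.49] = -2.54000000000000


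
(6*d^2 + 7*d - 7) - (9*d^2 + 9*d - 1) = -3*d^2 - 2*d - 6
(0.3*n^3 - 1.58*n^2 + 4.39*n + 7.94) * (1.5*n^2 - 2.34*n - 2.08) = 0.45*n^5 - 3.072*n^4 + 9.6582*n^3 + 4.9238*n^2 - 27.7108*n - 16.5152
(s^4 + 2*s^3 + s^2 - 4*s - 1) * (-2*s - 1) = -2*s^5 - 5*s^4 - 4*s^3 + 7*s^2 + 6*s + 1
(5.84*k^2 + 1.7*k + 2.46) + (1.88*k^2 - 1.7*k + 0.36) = 7.72*k^2 + 2.82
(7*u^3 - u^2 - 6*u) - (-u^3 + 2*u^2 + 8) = 8*u^3 - 3*u^2 - 6*u - 8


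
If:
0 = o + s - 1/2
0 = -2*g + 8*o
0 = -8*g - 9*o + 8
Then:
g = 32/41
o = 8/41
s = 25/82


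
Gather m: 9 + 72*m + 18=72*m + 27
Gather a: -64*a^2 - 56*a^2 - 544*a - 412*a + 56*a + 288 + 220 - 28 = -120*a^2 - 900*a + 480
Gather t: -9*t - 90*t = -99*t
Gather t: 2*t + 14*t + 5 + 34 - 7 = 16*t + 32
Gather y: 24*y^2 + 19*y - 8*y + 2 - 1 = 24*y^2 + 11*y + 1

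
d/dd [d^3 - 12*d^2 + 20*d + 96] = 3*d^2 - 24*d + 20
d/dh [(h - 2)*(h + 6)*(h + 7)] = 3*h^2 + 22*h + 16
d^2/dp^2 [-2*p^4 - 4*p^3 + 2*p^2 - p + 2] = -24*p^2 - 24*p + 4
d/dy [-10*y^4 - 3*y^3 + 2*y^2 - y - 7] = -40*y^3 - 9*y^2 + 4*y - 1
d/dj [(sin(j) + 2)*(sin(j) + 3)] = (2*sin(j) + 5)*cos(j)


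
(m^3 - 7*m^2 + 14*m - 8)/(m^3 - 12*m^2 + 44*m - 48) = (m - 1)/(m - 6)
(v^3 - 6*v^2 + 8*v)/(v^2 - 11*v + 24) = v*(v^2 - 6*v + 8)/(v^2 - 11*v + 24)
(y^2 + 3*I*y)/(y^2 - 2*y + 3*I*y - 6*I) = y/(y - 2)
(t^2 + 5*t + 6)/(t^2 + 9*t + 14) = (t + 3)/(t + 7)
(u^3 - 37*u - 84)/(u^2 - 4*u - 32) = (u^2 - 4*u - 21)/(u - 8)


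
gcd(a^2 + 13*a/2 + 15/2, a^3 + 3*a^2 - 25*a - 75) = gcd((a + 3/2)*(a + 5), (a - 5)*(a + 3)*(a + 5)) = a + 5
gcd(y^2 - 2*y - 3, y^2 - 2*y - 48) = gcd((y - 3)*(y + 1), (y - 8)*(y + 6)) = 1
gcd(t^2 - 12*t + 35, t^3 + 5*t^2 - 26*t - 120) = t - 5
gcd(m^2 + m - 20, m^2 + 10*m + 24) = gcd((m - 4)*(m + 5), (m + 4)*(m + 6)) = 1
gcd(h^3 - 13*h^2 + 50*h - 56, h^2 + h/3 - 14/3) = h - 2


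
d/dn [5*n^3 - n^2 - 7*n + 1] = 15*n^2 - 2*n - 7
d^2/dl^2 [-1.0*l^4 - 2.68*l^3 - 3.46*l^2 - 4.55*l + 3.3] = -12.0*l^2 - 16.08*l - 6.92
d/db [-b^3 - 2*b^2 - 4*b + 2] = -3*b^2 - 4*b - 4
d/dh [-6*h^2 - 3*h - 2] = -12*h - 3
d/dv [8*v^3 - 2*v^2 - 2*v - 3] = 24*v^2 - 4*v - 2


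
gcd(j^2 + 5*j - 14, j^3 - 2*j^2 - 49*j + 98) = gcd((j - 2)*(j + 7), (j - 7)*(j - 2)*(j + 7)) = j^2 + 5*j - 14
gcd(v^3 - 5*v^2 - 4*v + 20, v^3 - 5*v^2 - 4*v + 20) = v^3 - 5*v^2 - 4*v + 20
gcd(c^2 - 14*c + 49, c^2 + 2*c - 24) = 1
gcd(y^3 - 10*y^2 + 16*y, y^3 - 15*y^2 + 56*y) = y^2 - 8*y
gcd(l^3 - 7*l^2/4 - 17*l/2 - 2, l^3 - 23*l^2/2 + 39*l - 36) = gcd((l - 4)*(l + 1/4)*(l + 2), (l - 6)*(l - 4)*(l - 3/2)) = l - 4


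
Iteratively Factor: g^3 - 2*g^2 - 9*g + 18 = (g - 2)*(g^2 - 9) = (g - 2)*(g + 3)*(g - 3)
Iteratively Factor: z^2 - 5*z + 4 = (z - 1)*(z - 4)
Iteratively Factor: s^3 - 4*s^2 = (s)*(s^2 - 4*s) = s^2*(s - 4)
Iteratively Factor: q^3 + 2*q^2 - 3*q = (q - 1)*(q^2 + 3*q) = q*(q - 1)*(q + 3)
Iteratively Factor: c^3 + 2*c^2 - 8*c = (c + 4)*(c^2 - 2*c) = c*(c + 4)*(c - 2)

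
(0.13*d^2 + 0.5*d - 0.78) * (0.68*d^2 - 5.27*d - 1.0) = 0.0884*d^4 - 0.3451*d^3 - 3.2954*d^2 + 3.6106*d + 0.78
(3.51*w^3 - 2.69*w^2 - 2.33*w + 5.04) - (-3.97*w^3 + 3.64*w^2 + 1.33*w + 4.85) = 7.48*w^3 - 6.33*w^2 - 3.66*w + 0.19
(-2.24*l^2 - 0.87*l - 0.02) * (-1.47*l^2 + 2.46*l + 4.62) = 3.2928*l^4 - 4.2315*l^3 - 12.4596*l^2 - 4.0686*l - 0.0924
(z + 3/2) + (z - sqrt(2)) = 2*z - sqrt(2) + 3/2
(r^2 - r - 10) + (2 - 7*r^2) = -6*r^2 - r - 8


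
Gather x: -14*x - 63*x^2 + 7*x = -63*x^2 - 7*x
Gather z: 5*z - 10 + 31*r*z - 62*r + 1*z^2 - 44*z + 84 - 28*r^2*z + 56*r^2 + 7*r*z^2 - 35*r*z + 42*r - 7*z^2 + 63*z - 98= 56*r^2 - 20*r + z^2*(7*r - 6) + z*(-28*r^2 - 4*r + 24) - 24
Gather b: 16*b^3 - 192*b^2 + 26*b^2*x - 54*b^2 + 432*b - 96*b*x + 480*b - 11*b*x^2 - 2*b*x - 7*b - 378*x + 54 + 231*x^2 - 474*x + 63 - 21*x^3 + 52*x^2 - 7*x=16*b^3 + b^2*(26*x - 246) + b*(-11*x^2 - 98*x + 905) - 21*x^3 + 283*x^2 - 859*x + 117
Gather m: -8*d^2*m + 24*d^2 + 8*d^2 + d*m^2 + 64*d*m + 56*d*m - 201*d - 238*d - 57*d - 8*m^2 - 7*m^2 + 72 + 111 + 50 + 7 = 32*d^2 - 496*d + m^2*(d - 15) + m*(-8*d^2 + 120*d) + 240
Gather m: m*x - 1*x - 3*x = m*x - 4*x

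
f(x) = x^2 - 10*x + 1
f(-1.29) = 15.56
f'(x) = 2*x - 10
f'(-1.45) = -12.90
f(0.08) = 0.21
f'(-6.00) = -22.00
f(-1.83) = 22.65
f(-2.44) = 31.35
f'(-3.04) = -16.08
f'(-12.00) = -34.00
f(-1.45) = 17.60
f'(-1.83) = -13.66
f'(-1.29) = -12.58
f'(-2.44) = -14.88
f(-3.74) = 52.39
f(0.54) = -4.11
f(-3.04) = 40.64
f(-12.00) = 265.00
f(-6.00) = 97.00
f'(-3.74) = -17.48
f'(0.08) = -9.84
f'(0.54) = -8.92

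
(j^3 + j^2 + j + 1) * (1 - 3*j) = -3*j^4 - 2*j^3 - 2*j^2 - 2*j + 1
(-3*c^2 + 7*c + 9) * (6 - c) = 3*c^3 - 25*c^2 + 33*c + 54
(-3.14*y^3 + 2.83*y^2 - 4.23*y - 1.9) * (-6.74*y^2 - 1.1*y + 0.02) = 21.1636*y^5 - 15.6202*y^4 + 25.3344*y^3 + 17.5156*y^2 + 2.0054*y - 0.038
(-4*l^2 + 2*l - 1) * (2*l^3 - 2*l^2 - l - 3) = -8*l^5 + 12*l^4 - 2*l^3 + 12*l^2 - 5*l + 3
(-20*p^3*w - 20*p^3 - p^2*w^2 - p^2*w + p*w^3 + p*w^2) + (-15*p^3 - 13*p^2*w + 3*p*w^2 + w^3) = -20*p^3*w - 35*p^3 - p^2*w^2 - 14*p^2*w + p*w^3 + 4*p*w^2 + w^3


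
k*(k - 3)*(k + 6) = k^3 + 3*k^2 - 18*k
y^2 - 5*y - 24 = (y - 8)*(y + 3)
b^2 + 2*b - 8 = (b - 2)*(b + 4)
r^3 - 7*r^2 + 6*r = r*(r - 6)*(r - 1)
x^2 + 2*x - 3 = (x - 1)*(x + 3)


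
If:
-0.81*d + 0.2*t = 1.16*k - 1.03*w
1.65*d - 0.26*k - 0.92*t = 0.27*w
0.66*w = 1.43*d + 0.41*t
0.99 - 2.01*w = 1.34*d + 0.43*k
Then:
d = 0.14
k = 0.23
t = 0.08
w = 0.35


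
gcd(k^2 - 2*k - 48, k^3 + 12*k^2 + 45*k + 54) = k + 6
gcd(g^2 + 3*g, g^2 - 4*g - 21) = g + 3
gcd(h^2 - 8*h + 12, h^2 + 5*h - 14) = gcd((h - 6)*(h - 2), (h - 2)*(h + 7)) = h - 2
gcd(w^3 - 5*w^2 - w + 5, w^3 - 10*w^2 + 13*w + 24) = w + 1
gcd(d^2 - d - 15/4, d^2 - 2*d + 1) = 1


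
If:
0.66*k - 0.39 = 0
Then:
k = 0.59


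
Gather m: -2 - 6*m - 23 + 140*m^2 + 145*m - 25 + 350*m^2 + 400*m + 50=490*m^2 + 539*m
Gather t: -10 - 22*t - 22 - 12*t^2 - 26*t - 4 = -12*t^2 - 48*t - 36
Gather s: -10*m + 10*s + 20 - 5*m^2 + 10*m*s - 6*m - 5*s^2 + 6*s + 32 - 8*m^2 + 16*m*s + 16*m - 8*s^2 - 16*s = -13*m^2 + 26*m*s - 13*s^2 + 52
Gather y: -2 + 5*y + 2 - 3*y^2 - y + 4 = -3*y^2 + 4*y + 4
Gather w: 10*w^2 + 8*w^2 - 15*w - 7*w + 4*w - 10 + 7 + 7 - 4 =18*w^2 - 18*w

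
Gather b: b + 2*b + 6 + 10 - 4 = 3*b + 12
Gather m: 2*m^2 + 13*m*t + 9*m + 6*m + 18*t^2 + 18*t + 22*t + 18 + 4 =2*m^2 + m*(13*t + 15) + 18*t^2 + 40*t + 22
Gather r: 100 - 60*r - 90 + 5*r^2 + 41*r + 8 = 5*r^2 - 19*r + 18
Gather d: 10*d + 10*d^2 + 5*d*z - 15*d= 10*d^2 + d*(5*z - 5)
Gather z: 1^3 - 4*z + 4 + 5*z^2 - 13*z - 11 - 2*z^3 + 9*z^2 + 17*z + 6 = -2*z^3 + 14*z^2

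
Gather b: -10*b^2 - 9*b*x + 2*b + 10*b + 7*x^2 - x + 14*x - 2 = -10*b^2 + b*(12 - 9*x) + 7*x^2 + 13*x - 2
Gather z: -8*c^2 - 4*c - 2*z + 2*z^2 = -8*c^2 - 4*c + 2*z^2 - 2*z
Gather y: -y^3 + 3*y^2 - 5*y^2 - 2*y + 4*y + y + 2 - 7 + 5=-y^3 - 2*y^2 + 3*y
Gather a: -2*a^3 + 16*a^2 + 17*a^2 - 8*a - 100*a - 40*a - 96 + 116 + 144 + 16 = -2*a^3 + 33*a^2 - 148*a + 180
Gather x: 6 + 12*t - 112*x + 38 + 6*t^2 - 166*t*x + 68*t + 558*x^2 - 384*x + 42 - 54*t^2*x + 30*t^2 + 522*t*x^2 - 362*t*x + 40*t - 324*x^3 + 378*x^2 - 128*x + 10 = 36*t^2 + 120*t - 324*x^3 + x^2*(522*t + 936) + x*(-54*t^2 - 528*t - 624) + 96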